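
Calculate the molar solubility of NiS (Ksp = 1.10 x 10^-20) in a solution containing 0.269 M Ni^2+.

NiS(s) <=> Ni^2+ + S^2-
Ksp = [Ni^2+][S^2-]
If s mol/L dissolves here, [Ni^2+] = 0.269 + s ≈ 0.269, [S^2-] = s (common-ion effect: Ni^2+ is already 0.269 M).
Ksp ≈ 0.269 × s
s = 4.09 × 10^-20 M
Check: s = 4.1 x 10^-20 ≪ 0.269, so the approximation is valid.

4.09e-20 M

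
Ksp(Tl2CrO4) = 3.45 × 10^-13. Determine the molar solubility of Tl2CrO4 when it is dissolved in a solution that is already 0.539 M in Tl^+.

s ≈ 1.19e-12 M

Tl2CrO4(s) <=> 2 Tl^+(aq) + CrO4^2-(aq)
Ksp = [Tl^+]^2[CrO4^2-]
Let s be the molar solubility in this solution. [Tl^+] = 0.539 + 2s ≈ 0.539, [CrO4^2-] = s (common-ion effect: Tl^+ is already 0.539 M).
Ksp ≈ (0.539)^2 × s
s = 1.19 × 10^-12 M
Check: 2s = 2.4 x 10^-12 ≪ 0.539, so the approximation is valid.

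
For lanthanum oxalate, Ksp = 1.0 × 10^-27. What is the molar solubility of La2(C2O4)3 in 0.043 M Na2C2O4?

s = 1.8 x 10^-12 M

La2(C2O4)3(s) ⇌ 2 La^3+(aq) + 3 C2O4^2-(aq)
Ksp = [La^3+]^2[C2O4^2-]^3
If s mol/L dissolves here, [La^3+] = 2s, [C2O4^2-] = 0.043 + 3s ≈ 0.043 (common-ion effect: C2O4^2- is already 0.043 M).
Ksp ≈ (2s)^2 × (0.043)^3
s = 1.8 x 10^-12 M
Check: 3s = 5.3 x 10^-12 ≪ 0.043, so the approximation is valid.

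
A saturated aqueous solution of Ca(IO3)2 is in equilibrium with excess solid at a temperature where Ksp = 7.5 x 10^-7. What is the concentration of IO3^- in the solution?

[IO3^-] = 1.1e-2 M

Ca(IO3)2(s) ⇌ Ca^2+ + 2 IO3^-
Ksp = [Ca^2+][IO3^-]^2
Let s = molar solubility. Then [Ca^2+] = s and [IO3^-] = 2s.
So Ksp = s × (2s)^2 = 4s^3
s = (7.5 x 10^-7 / 4)^(1/3) = 5.72 × 10^-3 M
[IO3^-] = 2s = 1.1 x 10^-2 M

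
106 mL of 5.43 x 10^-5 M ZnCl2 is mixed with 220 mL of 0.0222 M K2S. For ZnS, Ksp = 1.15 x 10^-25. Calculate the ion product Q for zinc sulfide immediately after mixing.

Total volume = 106 + 220 = 326 mL.
[Zn^2+] = 5.43 x 10^-5 × (106/326) = 1.766 x 10^-5 M
[S^2-] = 2.22 × 10^-2 × (220/326) = 1.498 x 10^-2 M
ZnS(s) <=> Zn^2+ + S^2-, so Q = [Zn^2+][S^2-]
Q = (1.766 × 10^-5)(1.498 x 10^-2) = 2.65 × 10^-7
Q > Ksp, so ZnS will precipitate.

Q = 2.65 x 10^-7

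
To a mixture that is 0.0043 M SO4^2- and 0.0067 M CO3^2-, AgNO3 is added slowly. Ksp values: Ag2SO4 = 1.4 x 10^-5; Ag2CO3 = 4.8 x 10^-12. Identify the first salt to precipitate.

Ag2CO3

Precipitation of each salt starts when its ion product equals its Ksp.
For Ag2SO4: 1.4 x 10^-5 = 0.0043 × [Ag^+]^2  ⇒  [Ag^+] = 5.7 × 10^-2 M.
For Ag2CO3: 4.8 x 10^-12 = 0.0067 × [Ag^+]^2  ⇒  [Ag^+] = 2.7 × 10^-5 M.
The salt with the lower threshold [Ag^+] precipitates first: Ag2CO3.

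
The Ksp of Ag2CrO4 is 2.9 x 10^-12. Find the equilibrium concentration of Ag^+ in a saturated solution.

Ag2CrO4(s) ⇌ 2 Ag^+ + CrO4^2-
Ksp = [Ag^+]^2[CrO4^2-]
If s mol/L of Ag2CrO4 dissolves, [Ag^+] = 2s and [CrO4^2-] = s.
So Ksp = (2s)^2 × s = 4s^3
Solving, s = (2.9 x 10^-12/4)^(1/3) = 8.98 × 10^-5 M
[Ag^+] = 2s = 1.8 × 10^-4 M

1.8e-4 M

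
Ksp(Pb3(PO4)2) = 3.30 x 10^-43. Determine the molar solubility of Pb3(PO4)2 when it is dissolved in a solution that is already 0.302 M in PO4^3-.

Pb3(PO4)2(s) <=> 3 Pb^2+(aq) + 2 PO4^3-(aq)
Ksp = [Pb^2+]^3[PO4^3-]^2
Let s be the molar solubility in this solution. [Pb^2+] = 3s, [PO4^3-] = 0.302 + 2s ≈ 0.302 (common-ion effect: PO4^3- is already 0.302 M).
Ksp ≈ (3s)^3 × (0.302)^2
s = 5.12 x 10^-15 M
Check: 2s = 1.0 × 10^-14 ≪ 0.302, so the approximation is valid.

s = 5.12 × 10^-15 M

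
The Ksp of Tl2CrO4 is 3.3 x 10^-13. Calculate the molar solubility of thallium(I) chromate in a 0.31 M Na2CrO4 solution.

Tl2CrO4(s) <=> 2 Tl^+(aq) + CrO4^2-(aq)
Ksp = [Tl^+]^2[CrO4^2-]
If s mol/L dissolves here, [Tl^+] = 2s, [CrO4^2-] = 0.31 + s ≈ 0.31 (common-ion effect: CrO4^2- is already 0.31 M).
Ksp ≈ (2s)^2 × 0.31
s = 5.2 × 10^-7 M
Check: s = 5.2 x 10^-7 ≪ 0.31, so the approximation is valid.

5.2 × 10^-7 M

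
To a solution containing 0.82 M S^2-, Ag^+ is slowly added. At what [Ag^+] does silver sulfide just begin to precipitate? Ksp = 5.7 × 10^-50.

[Ag^+] ≈ 2.6 x 10^-25 M

Ag2S(s) <=> 2 Ag^+ + S^2-
Ksp = [Ag^+]^2[S^2-]
Precipitation begins when Q = Ksp. With [S^2-] = 0.82 M:
5.7 × 10^-50 = (0.82) × [Ag^+]^2
[Ag^+] = (5.7 × 10^-50 / 8.2 × 10^-1)^(1/2) = 2.6 × 10^-25 M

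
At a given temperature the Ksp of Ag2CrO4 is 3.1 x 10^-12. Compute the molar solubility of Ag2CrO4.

s ≈ 9.2 x 10^-5 M

Ag2CrO4(s) <=> 2 Ag^+(aq) + CrO4^2-(aq)
Ksp = [Ag^+]^2[CrO4^2-]
If s mol/L of Ag2CrO4 dissolves, [Ag^+] = 2s and [CrO4^2-] = s.
So Ksp = (2s)^2 × s = 4s^3
s^3 = 3.1 x 10^-12 / 4, so s = 9.2 × 10^-5 M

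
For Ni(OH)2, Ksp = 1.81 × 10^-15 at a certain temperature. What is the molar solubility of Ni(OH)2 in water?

Ni(OH)2(s) ⇌ Ni^2+ + 2 OH^-
Ksp = [Ni^2+][OH^-]^2
For each mole of Ni(OH)2 that dissolves: [Ni^2+] = s, [OH^-] = 2s.
Ksp = s(2s)^2 = 4s^3
Solving, s = (1.81 × 10^-15/4)^(1/3) = 7.68 × 10^-6 M

s = 7.68 × 10^-6 M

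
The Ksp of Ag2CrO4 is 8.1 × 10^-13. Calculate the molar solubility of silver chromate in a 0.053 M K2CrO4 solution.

Ag2CrO4(s) ⇌ 2 Ag^+ + CrO4^2-
Ksp = [Ag^+]^2[CrO4^2-]
If s mol/L dissolves here, [Ag^+] = 2s, [CrO4^2-] = 0.053 + s ≈ 0.053 (since CrO4^2- from K2CrO4 dominates).
Ksp ≈ (2s)^2 × 0.053
s = 2.0 × 10^-6 M
Check: s = 2.0 x 10^-6 ≪ 0.053, so the approximation is valid.

s = 2.0 x 10^-6 M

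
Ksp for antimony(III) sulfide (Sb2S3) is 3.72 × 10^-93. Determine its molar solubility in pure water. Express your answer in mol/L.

Sb2S3(s) ⇌ 2 Sb^3+ + 3 S^2-
Ksp = [Sb^3+]^2[S^2-]^3
With molar solubility s: [Sb^3+] = 2s, [S^2-] = 3s.
So Ksp = (2s)^2 × (3s)^3 = 108s^5
s = (3.72 × 10^-93 / 108)^(1/5) = 1.28 x 10^-19 M

s ≈ 1.28 × 10^-19 M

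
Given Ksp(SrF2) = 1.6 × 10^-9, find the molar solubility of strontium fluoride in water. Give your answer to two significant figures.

SrF2(s) <=> Sr^2+(aq) + 2 F^-(aq)
Ksp = [Sr^2+][F^-]^2
For each mole of SrF2 that dissolves: [Sr^2+] = s, [F^-] = 2s.
So Ksp = s × (2s)^2 = 4s^3
Solving, s = (1.6 × 10^-9/4)^(1/3) = 7.4 x 10^-4 M

s = 7.4e-4 M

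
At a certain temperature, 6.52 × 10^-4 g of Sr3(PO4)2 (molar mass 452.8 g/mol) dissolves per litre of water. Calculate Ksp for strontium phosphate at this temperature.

Molar solubility s = (6.52 x 10^-4 g/L) / (452.8 g/mol) = 1.440 × 10^-6 M.
Sr3(PO4)2(s) <=> 3 Sr^2+ + 2 PO4^3-
With molar solubility s: [Sr^2+] = 3s, [PO4^3-] = 2s.
Ksp = [Sr^2+]^3[PO4^3-]^2
So Ksp = (3s)^3 × (2s)^2 = 108s^5
Ksp = 108 × (1.440 × 10^-6)^5 = 6.69 × 10^-28

Ksp ≈ 6.69e-28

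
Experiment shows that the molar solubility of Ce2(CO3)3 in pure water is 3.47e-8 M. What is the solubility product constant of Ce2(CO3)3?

Ksp = 5.43 × 10^-36

Ce2(CO3)3(s) ⇌ 2 Ce^3+(aq) + 3 CO3^2-(aq)
With molar solubility s: [Ce^3+] = 2s, [CO3^2-] = 3s.
Ksp = [Ce^3+]^2[CO3^2-]^3
So Ksp = (2s)^2 × (3s)^3 = 108s^5
Ksp = 108 × (3.47 × 10^-8)^5 = 5.43 × 10^-36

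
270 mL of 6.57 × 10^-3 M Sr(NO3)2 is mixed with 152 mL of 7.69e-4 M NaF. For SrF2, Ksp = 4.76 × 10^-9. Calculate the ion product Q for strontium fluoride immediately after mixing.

3.23 x 10^-10

Total volume = 270 + 152 = 422 mL.
[Sr^2+] = 6.57 x 10^-3 × (270/422) = 4.204 × 10^-3 M
[F^-] = 7.69 x 10^-4 × (152/422) = 2.770 × 10^-4 M
SrF2(s) <=> Sr^2+(aq) + 2 F^-(aq), so Q = [Sr^2+][F^-]^2
Q = (4.204 x 10^-3)(2.770 × 10^-4)^2 = 3.23 x 10^-10
Q < Ksp, so no precipitate of SrF2 forms.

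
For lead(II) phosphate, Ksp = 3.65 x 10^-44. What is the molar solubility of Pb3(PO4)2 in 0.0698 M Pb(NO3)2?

5.18 x 10^-21 M

Pb3(PO4)2(s) ⇌ 3 Pb^2+(aq) + 2 PO4^3-(aq)
Ksp = [Pb^2+]^3[PO4^3-]^2
Let s = moles of Pb3(PO4)2 that dissolve per litre. [Pb^2+] = 0.0698 + 3s ≈ 0.0698, [PO4^3-] = 2s (since Pb^2+ from Pb(NO3)2 dominates).
Ksp ≈ (0.0698)^3 × (2s)^2
s = 5.18 × 10^-21 M
Check: 3s = 1.6 × 10^-20 ≪ 0.0698, so the approximation is valid.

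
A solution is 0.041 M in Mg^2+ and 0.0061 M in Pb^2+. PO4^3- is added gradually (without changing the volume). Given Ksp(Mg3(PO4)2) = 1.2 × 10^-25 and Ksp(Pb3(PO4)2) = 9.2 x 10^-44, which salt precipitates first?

Pb3(PO4)2

Each salt begins to precipitate when Q = Ksp, i.e. when [PO4^3-] reaches its threshold.
For Mg3(PO4)2: 1.2 × 10^-25 = (0.041)^3 × [PO4^3-]^2  ⇒  [PO4^3-] = 4.2 × 10^-11 M.
For Pb3(PO4)2: 9.2 x 10^-44 = (0.0061)^3 × [PO4^3-]^2  ⇒  [PO4^3-] = 6.4 x 10^-19 M.
The salt with the lower threshold [PO4^3-] precipitates first: Pb3(PO4)2.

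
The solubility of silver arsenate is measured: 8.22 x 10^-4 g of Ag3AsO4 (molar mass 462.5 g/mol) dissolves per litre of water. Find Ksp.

Ksp ≈ 2.69 x 10^-22

Molar solubility s = (8.22 x 10^-4 g/L) / (462.5 g/mol) = 1.777 x 10^-6 M.
Ag3AsO4(s) <=> 3 Ag^+ + AsO4^3-
Let s = molar solubility. Then [Ag^+] = 3s and [AsO4^3-] = s.
Ksp = [Ag^+]^3[AsO4^3-]
Substituting: Ksp = (3s)^3s = 27s^4
With s = 1.777 × 10^-6: Ksp = 2.69 × 10^-22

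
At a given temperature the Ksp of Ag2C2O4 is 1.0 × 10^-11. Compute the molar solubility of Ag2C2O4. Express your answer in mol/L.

s = 1.4e-4 M

Ag2C2O4(s) ⇌ 2 Ag^+(aq) + C2O4^2-(aq)
Ksp = [Ag^+]^2[C2O4^2-]
Let s = molar solubility. Then [Ag^+] = 2s and [C2O4^2-] = s.
Ksp = (2s)^2s = 4s^3
Solving, s = (1.0 × 10^-11/4)^(1/3) = 1.4 × 10^-4 M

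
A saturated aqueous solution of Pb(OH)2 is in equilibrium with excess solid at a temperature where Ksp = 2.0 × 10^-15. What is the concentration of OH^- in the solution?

[OH^-] = 1.6 × 10^-5 M

Pb(OH)2(s) <=> Pb^2+ + 2 OH^-
Ksp = [Pb^2+][OH^-]^2
If s mol/L of Pb(OH)2 dissolves, [Pb^2+] = s and [OH^-] = 2s.
Substituting: Ksp = s(2s)^2 = 4s^3
Solving, s = (2.0 × 10^-15/4)^(1/3) = 7.94 x 10^-6 M
[OH^-] = 2s = 1.6 × 10^-5 M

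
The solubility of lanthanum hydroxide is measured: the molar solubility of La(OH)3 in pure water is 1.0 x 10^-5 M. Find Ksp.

La(OH)3(s) ⇌ La^3+ + 3 OH^-
Let s = molar solubility. Then [La^3+] = s and [OH^-] = 3s.
Ksp = [La^3+][OH^-]^3
So Ksp = s × (3s)^3 = 27s^4
With s = 1.0 × 10^-5: Ksp = 2.7 × 10^-19

2.7 × 10^-19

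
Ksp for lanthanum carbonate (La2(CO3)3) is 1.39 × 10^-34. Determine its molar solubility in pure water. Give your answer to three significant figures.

La2(CO3)3(s) ⇌ 2 La^3+(aq) + 3 CO3^2-(aq)
Ksp = [La^3+]^2[CO3^2-]^3
Let s = molar solubility. Then [La^3+] = 2s and [CO3^2-] = 3s.
Substituting: Ksp = (2s)^2(3s)^3 = 108s^5
s^5 = 1.39 × 10^-34 / 108, so s = 6.64 x 10^-8 M

6.64 x 10^-8 M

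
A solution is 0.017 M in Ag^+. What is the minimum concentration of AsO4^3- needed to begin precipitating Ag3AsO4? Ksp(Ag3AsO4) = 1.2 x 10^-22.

2.4e-17 M

Ag3AsO4(s) ⇌ 3 Ag^+(aq) + AsO4^3-(aq)
Ksp = [Ag^+]^3[AsO4^3-]
Precipitation begins when Q = Ksp. With [Ag^+] = 0.017 M:
1.2 x 10^-22 = (0.017)^3 × [AsO4^3-]
[AsO4^3-] = (1.2 x 10^-22 / 4.91 × 10^-6) = 2.4 x 10^-17 M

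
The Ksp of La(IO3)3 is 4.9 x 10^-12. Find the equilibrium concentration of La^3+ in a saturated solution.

[La^3+] ≈ 6.5 × 10^-4 M

La(IO3)3(s) ⇌ La^3+ + 3 IO3^-
Ksp = [La^3+][IO3^-]^3
Let s = molar solubility. Then [La^3+] = s and [IO3^-] = 3s.
So Ksp = s × (3s)^3 = 27s^4
s = (4.9 x 10^-12 / 27)^(1/4) = 6.53 x 10^-4 M
[La^3+] = s = 6.5 x 10^-4 M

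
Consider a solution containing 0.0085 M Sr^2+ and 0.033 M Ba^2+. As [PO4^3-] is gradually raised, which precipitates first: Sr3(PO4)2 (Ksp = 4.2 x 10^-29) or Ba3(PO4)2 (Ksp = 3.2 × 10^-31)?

Ba3(PO4)2

Precipitation of each salt starts when its ion product equals its Ksp.
For Sr3(PO4)2: 4.2 x 10^-29 = (0.0085)^3 × [PO4^3-]^2  ⇒  [PO4^3-] = 8.3 × 10^-12 M.
For Ba3(PO4)2: 3.2 × 10^-31 = (0.033)^3 × [PO4^3-]^2  ⇒  [PO4^3-] = 9.4 × 10^-14 M.
The salt with the lower threshold [PO4^3-] precipitates first: Ba3(PO4)2.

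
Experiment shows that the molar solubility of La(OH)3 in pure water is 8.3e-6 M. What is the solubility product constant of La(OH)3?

La(OH)3(s) ⇌ La^3+(aq) + 3 OH^-(aq)
If s mol/L of La(OH)3 dissolves, [La^3+] = s and [OH^-] = 3s.
Ksp = [La^3+][OH^-]^3
Ksp = s(3s)^3 = 27s^4
Ksp = 27 × (8.3 × 10^-6)^4 = 1.3 x 10^-19

1.3 × 10^-19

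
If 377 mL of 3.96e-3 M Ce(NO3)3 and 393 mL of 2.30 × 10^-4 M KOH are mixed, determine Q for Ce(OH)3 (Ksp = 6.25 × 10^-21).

Total volume = 377 + 393 = 770 mL.
[Ce^3+] = 3.96 × 10^-3 × (377/770) = 1.939 × 10^-3 M
[OH^-] = 2.30 x 10^-4 × (393/770) = 1.174 × 10^-4 M
Ce(OH)3(s) <=> Ce^3+(aq) + 3 OH^-(aq), so Q = [Ce^3+][OH^-]^3
Q = (1.939 × 10^-3)(1.174 × 10^-4)^3 = 3.14 × 10^-15
Q > Ksp, so Ce(OH)3 will precipitate.

Q = 3.14e-15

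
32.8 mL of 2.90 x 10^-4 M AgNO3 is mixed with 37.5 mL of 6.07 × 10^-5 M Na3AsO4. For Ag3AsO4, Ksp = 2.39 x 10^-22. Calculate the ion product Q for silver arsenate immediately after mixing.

Q = 8.02e-17

Total volume = 32.8 + 37.5 = 70.3 mL.
[Ag^+] = 2.90 × 10^-4 × (32.8/70.3) = 1.353 × 10^-4 M
[AsO4^3-] = 6.07 × 10^-5 × (37.5/70.3) = 3.238 x 10^-5 M
Ag3AsO4(s) ⇌ 3 Ag^+ + AsO4^3-, so Q = [Ag^+]^3[AsO4^3-]
Q = (1.353 × 10^-4)^3(3.238 × 10^-5) = 8.02 x 10^-17
Q > Ksp, so Ag3AsO4 will precipitate.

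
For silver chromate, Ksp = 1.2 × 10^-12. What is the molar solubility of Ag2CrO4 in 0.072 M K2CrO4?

2.0 × 10^-6 M

Ag2CrO4(s) <=> 2 Ag^+(aq) + CrO4^2-(aq)
Ksp = [Ag^+]^2[CrO4^2-]
Let s = moles of Ag2CrO4 that dissolve per litre. [Ag^+] = 2s, [CrO4^2-] = 0.072 + s ≈ 0.072 (Ksp is small, so little additional dissolves).
Ksp ≈ (2s)^2 × 0.072
s = 2.0 × 10^-6 M
Check: s = 2.0 × 10^-6 ≪ 0.072, so the approximation is valid.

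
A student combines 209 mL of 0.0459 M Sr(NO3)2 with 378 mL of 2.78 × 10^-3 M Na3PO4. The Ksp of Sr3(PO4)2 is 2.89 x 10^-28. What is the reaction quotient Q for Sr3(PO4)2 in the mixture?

1.40 × 10^-11

Total volume = 209 + 378 = 587 mL.
[Sr^2+] = 4.59 x 10^-2 × (209/587) = 1.634 × 10^-2 M
[PO4^3-] = 2.78 x 10^-3 × (378/587) = 1.790 × 10^-3 M
Sr3(PO4)2(s) ⇌ 3 Sr^2+ + 2 PO4^3-, so Q = [Sr^2+]^3[PO4^3-]^2
Q = (1.634 × 10^-2)^3(1.790 × 10^-3)^2 = 1.40 × 10^-11
Q > Ksp, so Sr3(PO4)2 will precipitate.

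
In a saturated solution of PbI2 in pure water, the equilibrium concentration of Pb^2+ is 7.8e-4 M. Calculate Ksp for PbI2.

PbI2(s) ⇌ Pb^2+(aq) + 2 I^-(aq)
Stoichiometry gives [I^-] = (2/1)[Pb^2+] = 1.56 x 10^-3 M.
Ksp = [Pb^2+][I^-]^2
Ksp = 7.8 × 10^-4 × (1.56 x 10^-3)^2 = 1.9 × 10^-9

Ksp = 1.9 x 10^-9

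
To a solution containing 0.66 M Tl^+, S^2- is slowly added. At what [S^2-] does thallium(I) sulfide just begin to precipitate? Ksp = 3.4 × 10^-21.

Tl2S(s) <=> 2 Tl^+ + S^2-
Ksp = [Tl^+]^2[S^2-]
Precipitation begins when Q = Ksp. With [Tl^+] = 0.66 M:
3.4 × 10^-21 = (0.66)^2 × [S^2-]
[S^2-] = (3.4 × 10^-21 / 4.36 × 10^-1) = 7.8 x 10^-21 M

[S^2-] = 7.8 × 10^-21 M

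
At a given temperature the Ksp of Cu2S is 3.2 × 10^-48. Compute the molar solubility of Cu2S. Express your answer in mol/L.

Cu2S(s) ⇌ 2 Cu^+ + S^2-
Ksp = [Cu^+]^2[S^2-]
If s mol/L of Cu2S dissolves, [Cu^+] = 2s and [S^2-] = s.
Substituting: Ksp = (2s)^2s = 4s^3
s = (3.2 × 10^-48 / 4)^(1/3) = 9.3 × 10^-17 M

9.3 x 10^-17 M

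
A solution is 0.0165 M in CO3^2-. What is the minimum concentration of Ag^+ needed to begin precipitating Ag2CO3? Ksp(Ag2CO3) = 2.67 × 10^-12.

[Ag^+] = 1.27 × 10^-5 M

Ag2CO3(s) <=> 2 Ag^+ + CO3^2-
Ksp = [Ag^+]^2[CO3^2-]
Precipitation begins when Q = Ksp. With [CO3^2-] = 0.0165 M:
2.67 × 10^-12 = (0.0165) × [Ag^+]^2
[Ag^+] = (2.67 × 10^-12 / 1.65 × 10^-2)^(1/2) = 1.27 × 10^-5 M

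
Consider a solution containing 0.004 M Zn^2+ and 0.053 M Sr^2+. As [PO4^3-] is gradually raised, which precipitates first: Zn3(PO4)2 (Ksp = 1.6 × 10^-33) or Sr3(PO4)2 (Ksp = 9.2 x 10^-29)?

Zn3(PO4)2

Precipitation of each salt starts when its ion product equals its Ksp.
For Zn3(PO4)2: 1.6 × 10^-33 = (0.004)^3 × [PO4^3-]^2  ⇒  [PO4^3-] = 1.6 × 10^-13 M.
For Sr3(PO4)2: 9.2 x 10^-29 = (0.053)^3 × [PO4^3-]^2  ⇒  [PO4^3-] = 7.9 x 10^-13 M.
The salt with the lower threshold [PO4^3-] precipitates first: Zn3(PO4)2.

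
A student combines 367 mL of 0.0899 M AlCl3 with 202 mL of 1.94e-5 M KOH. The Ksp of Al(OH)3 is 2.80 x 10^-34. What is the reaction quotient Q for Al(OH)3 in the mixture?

Total volume = 367 + 202 = 569 mL.
[Al^3+] = 8.99 × 10^-2 × (367/569) = 5.798 × 10^-2 M
[OH^-] = 1.94 × 10^-5 × (202/569) = 6.887 x 10^-6 M
Al(OH)3(s) <=> Al^3+ + 3 OH^-, so Q = [Al^3+][OH^-]^3
Q = (5.798 x 10^-2)(6.887 × 10^-6)^3 = 1.89 x 10^-17
Q > Ksp, so Al(OH)3 will precipitate.

1.89 × 10^-17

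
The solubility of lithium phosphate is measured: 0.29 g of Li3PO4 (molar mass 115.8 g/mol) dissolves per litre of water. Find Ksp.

Ksp = 1.1e-9

Molar solubility s = (2.9 x 10^-1 g/L) / (115.8 g/mol) = 2.50 x 10^-3 M.
Li3PO4(s) ⇌ 3 Li^+ + PO4^3-
Let s = molar solubility. Then [Li^+] = 3s and [PO4^3-] = s.
Ksp = [Li^+]^3[PO4^3-]
Ksp = (3s)^3s = 27s^4
With s = 2.50 × 10^-3: Ksp = 1.1 x 10^-9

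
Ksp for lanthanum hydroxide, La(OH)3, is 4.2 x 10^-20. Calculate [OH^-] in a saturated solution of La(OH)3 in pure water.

1.9e-5 M

La(OH)3(s) <=> La^3+ + 3 OH^-
Ksp = [La^3+][OH^-]^3
If s mol/L of La(OH)3 dissolves, [La^3+] = s and [OH^-] = 3s.
So Ksp = s × (3s)^3 = 27s^4
s^4 = 4.2 x 10^-20 / 27, so s = 6.28 × 10^-6 M
[OH^-] = 3s = 1.9 × 10^-5 M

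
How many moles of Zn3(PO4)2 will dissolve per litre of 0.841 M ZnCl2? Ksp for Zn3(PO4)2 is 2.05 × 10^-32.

s = 9.28 x 10^-17 M

Zn3(PO4)2(s) ⇌ 3 Zn^2+(aq) + 2 PO4^3-(aq)
Ksp = [Zn^2+]^3[PO4^3-]^2
If s mol/L dissolves here, [Zn^2+] = 0.841 + 3s ≈ 0.841, [PO4^3-] = 2s (Ksp is small, so little additional dissolves).
Ksp ≈ (0.841)^3 × (2s)^2
s = 9.28 x 10^-17 M
Check: 3s = 2.8 x 10^-16 ≪ 0.841, so the approximation is valid.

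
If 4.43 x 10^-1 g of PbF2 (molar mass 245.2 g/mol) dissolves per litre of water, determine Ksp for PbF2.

Ksp = 2.36e-8

Molar solubility s = (4.43 × 10^-1 g/L) / (245.2 g/mol) = 1.807 × 10^-3 M.
PbF2(s) ⇌ Pb^2+(aq) + 2 F^-(aq)
With molar solubility s: [Pb^2+] = s, [F^-] = 2s.
Ksp = [Pb^2+][F^-]^2
Substituting: Ksp = s(2s)^2 = 4s^3
With s = 1.807 x 10^-3: Ksp = 2.36 x 10^-8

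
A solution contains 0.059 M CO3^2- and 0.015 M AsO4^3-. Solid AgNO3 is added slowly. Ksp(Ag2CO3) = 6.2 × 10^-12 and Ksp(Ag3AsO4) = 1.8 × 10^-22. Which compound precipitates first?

Each salt begins to precipitate when Q = Ksp, i.e. when [Ag^+] reaches its threshold.
For Ag2CO3: 6.2 × 10^-12 = 0.059 × [Ag^+]^2  ⇒  [Ag^+] = 1.0 × 10^-5 M.
For Ag3AsO4: 1.8 × 10^-22 = 0.015 × [Ag^+]^3  ⇒  [Ag^+] = 2.3 × 10^-7 M.
The salt with the lower threshold [Ag^+] precipitates first: Ag3AsO4.

Ag3AsO4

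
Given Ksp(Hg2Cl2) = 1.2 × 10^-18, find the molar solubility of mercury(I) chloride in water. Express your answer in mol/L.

Hg2Cl2(s) ⇌ Hg2^2+ + 2 Cl^-
Ksp = [Hg2^2+][Cl^-]^2
For each mole of Hg2Cl2 that dissolves: [Hg2^2+] = s, [Cl^-] = 2s.
Ksp = s(2s)^2 = 4s^3
Solving, s = (1.2 × 10^-18/4)^(1/3) = 6.7 x 10^-7 M

s ≈ 6.7e-7 M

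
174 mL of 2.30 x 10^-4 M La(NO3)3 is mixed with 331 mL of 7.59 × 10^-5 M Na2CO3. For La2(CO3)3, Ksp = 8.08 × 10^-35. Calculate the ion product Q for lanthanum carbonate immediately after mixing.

Q = 7.73 × 10^-22

Total volume = 174 + 331 = 505 mL.
[La^3+] = 2.30 x 10^-4 × (174/505) = 7.925 × 10^-5 M
[CO3^2-] = 7.59 × 10^-5 × (331/505) = 4.975 × 10^-5 M
La2(CO3)3(s) ⇌ 2 La^3+ + 3 CO3^2-, so Q = [La^3+]^2[CO3^2-]^3
Q = (7.925 x 10^-5)^2(4.975 × 10^-5)^3 = 7.73 × 10^-22
Q > Ksp, so La2(CO3)3 will precipitate.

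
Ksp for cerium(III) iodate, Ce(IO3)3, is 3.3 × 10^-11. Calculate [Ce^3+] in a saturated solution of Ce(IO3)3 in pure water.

[Ce^3+] ≈ 1.1e-3 M

Ce(IO3)3(s) ⇌ Ce^3+ + 3 IO3^-
Ksp = [Ce^3+][IO3^-]^3
For each mole of Ce(IO3)3 that dissolves: [Ce^3+] = s, [IO3^-] = 3s.
Substituting: Ksp = s(3s)^3 = 27s^4
s^4 = 3.3 × 10^-11 / 27, so s = 1.05 x 10^-3 M
[Ce^3+] = s = 1.1 x 10^-3 M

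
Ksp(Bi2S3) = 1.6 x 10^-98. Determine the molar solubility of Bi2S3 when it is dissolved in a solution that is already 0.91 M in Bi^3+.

s ≈ 8.9 x 10^-34 M

Bi2S3(s) ⇌ 2 Bi^3+ + 3 S^2-
Ksp = [Bi^3+]^2[S^2-]^3
Let s be the molar solubility in this solution. [Bi^3+] = 0.91 + 2s ≈ 0.91, [S^2-] = 3s (common-ion effect: Bi^3+ is already 0.91 M).
Ksp ≈ (0.91)^2 × (3s)^3
s = 8.9 x 10^-34 M
Check: 2s = 1.8 x 10^-33 ≪ 0.91, so the approximation is valid.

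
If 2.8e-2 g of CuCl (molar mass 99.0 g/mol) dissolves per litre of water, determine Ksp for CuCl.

Molar solubility s = (2.8 × 10^-2 g/L) / (99.0 g/mol) = 2.83 × 10^-4 M.
CuCl(s) ⇌ Cu^+ + Cl^-
With molar solubility s: [Cu^+] = s, [Cl^-] = s.
Ksp = [Cu^+][Cl^-]
Ksp = s^2
Ksp = (2.83 × 10^-4)^2 = 8.0 x 10^-8

8.0 × 10^-8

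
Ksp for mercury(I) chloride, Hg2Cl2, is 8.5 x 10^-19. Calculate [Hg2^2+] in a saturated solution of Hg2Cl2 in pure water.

[Hg2^2+] ≈ 6.0 x 10^-7 M

Hg2Cl2(s) <=> Hg2^2+ + 2 Cl^-
Ksp = [Hg2^2+][Cl^-]^2
If s mol/L of Hg2Cl2 dissolves, [Hg2^2+] = s and [Cl^-] = 2s.
So Ksp = s × (2s)^2 = 4s^3
Solving, s = (8.5 x 10^-19/4)^(1/3) = 5.97 x 10^-7 M
[Hg2^2+] = s = 6.0 x 10^-7 M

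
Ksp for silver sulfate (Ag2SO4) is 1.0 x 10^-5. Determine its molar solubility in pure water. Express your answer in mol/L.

Ag2SO4(s) ⇌ 2 Ag^+(aq) + SO4^2-(aq)
Ksp = [Ag^+]^2[SO4^2-]
Let s = molar solubility. Then [Ag^+] = 2s and [SO4^2-] = s.
Ksp = (2s)^2s = 4s^3
s = (1.0 x 10^-5 / 4)^(1/3) = 1.4 × 10^-2 M

0.014 M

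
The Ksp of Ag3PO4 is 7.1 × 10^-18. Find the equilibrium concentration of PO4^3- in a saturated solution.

Ag3PO4(s) ⇌ 3 Ag^+ + PO4^3-
Ksp = [Ag^+]^3[PO4^3-]
Let s = molar solubility. Then [Ag^+] = 3s and [PO4^3-] = s.
So Ksp = (3s)^3 × s = 27s^4
s^4 = 7.1 × 10^-18 / 27, so s = 2.26 x 10^-5 M
[PO4^3-] = s = 2.3 × 10^-5 M

2.3 × 10^-5 M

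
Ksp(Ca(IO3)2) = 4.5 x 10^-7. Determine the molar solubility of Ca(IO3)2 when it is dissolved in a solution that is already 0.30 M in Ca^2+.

Ca(IO3)2(s) ⇌ Ca^2+(aq) + 2 IO3^-(aq)
Ksp = [Ca^2+][IO3^-]^2
Let s = moles of Ca(IO3)2 that dissolve per litre. [Ca^2+] = 0.30 + s ≈ 0.30, [IO3^-] = 2s (since the Ca^2+ already present dominates).
Ksp ≈ 0.30 × (2s)^2
s = 6.1 × 10^-4 M
Check: s = 6.1 × 10^-4 ≪ 0.30, so the approximation is valid.

s = 6.1 x 10^-4 M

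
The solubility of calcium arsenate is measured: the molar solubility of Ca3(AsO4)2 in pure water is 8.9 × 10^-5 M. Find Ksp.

Ca3(AsO4)2(s) <=> 3 Ca^2+ + 2 AsO4^3-
If s mol/L of Ca3(AsO4)2 dissolves, [Ca^2+] = 3s and [AsO4^3-] = 2s.
Ksp = [Ca^2+]^3[AsO4^3-]^2
So Ksp = (3s)^3 × (2s)^2 = 108s^5
With s = 8.9 × 10^-5: Ksp = 6.0 × 10^-19

Ksp = 6.0 x 10^-19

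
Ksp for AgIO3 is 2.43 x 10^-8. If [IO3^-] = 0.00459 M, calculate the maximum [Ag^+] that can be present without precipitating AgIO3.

5.29 x 10^-6 M

AgIO3(s) ⇌ Ag^+(aq) + IO3^-(aq)
Ksp = [Ag^+][IO3^-]
Precipitation begins when Q = Ksp. With [IO3^-] = 0.00459 M:
2.43 x 10^-8 = (0.00459) × [Ag^+]
[Ag^+] = (2.43 x 10^-8 / 4.59 × 10^-3) = 5.29 × 10^-6 M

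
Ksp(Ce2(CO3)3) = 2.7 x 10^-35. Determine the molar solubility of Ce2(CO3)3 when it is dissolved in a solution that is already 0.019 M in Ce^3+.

Ce2(CO3)3(s) <=> 2 Ce^3+ + 3 CO3^2-
Ksp = [Ce^3+]^2[CO3^2-]^3
Let s = moles of Ce2(CO3)3 that dissolve per litre. [Ce^3+] = 0.019 + 2s ≈ 0.019, [CO3^2-] = 3s (since the Ce^3+ already present dominates).
Ksp ≈ (0.019)^2 × (3s)^3
s = 1.4 × 10^-11 M
Check: 2s = 2.8 x 10^-11 ≪ 0.019, so the approximation is valid.

s ≈ 1.4 × 10^-11 M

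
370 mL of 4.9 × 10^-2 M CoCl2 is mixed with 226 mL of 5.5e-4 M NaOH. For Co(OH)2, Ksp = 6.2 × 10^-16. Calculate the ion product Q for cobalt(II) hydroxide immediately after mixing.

Total volume = 370 + 226 = 596 mL.
[Co^2+] = 4.9 x 10^-2 × (370/596) = 3.04 x 10^-2 M
[OH^-] = 5.5 × 10^-4 × (226/596) = 2.09 x 10^-4 M
Co(OH)2(s) ⇌ Co^2+ + 2 OH^-, so Q = [Co^2+][OH^-]^2
Q = (3.04 × 10^-2)(2.09 × 10^-4)^2 = 1.3 × 10^-9
Q > Ksp, so Co(OH)2 will precipitate.

Q = 1.3e-9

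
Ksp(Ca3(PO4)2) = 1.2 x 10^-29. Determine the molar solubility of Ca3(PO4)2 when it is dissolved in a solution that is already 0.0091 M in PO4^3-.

s = 1.8 x 10^-9 M

Ca3(PO4)2(s) ⇌ 3 Ca^2+(aq) + 2 PO4^3-(aq)
Ksp = [Ca^2+]^3[PO4^3-]^2
Let s = moles of Ca3(PO4)2 that dissolve per litre. [Ca^2+] = 3s, [PO4^3-] = 0.0091 + 2s ≈ 0.0091 (Ksp is small, so little additional dissolves).
Ksp ≈ (3s)^3 × (0.0091)^2
s = 1.8 × 10^-9 M
Check: 2s = 3.5 × 10^-9 ≪ 0.0091, so the approximation is valid.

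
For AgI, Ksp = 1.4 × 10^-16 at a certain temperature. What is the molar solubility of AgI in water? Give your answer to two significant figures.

AgI(s) ⇌ Ag^+(aq) + I^-(aq)
Ksp = [Ag^+][I^-]
If s mol/L of AgI dissolves, [Ag^+] = s and [I^-] = s.
Ksp = (s)(s) = s^2
s = √(1.4 × 10^-16) = 1.2 × 10^-8 M

s ≈ 1.2 × 10^-8 M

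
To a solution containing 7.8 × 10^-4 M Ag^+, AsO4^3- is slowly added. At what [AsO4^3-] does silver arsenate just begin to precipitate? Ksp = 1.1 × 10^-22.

2.3 × 10^-13 M

Ag3AsO4(s) ⇌ 3 Ag^+(aq) + AsO4^3-(aq)
Ksp = [Ag^+]^3[AsO4^3-]
Precipitation begins when Q = Ksp. With [Ag^+] = 7.8 × 10^-4 M:
1.1 × 10^-22 = (7.8 × 10^-4)^3 × [AsO4^3-]
[AsO4^3-] = (1.1 × 10^-22 / 4.75 × 10^-10) = 2.3 x 10^-13 M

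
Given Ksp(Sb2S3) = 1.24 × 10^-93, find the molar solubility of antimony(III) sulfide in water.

s ≈ 1.03e-19 M

Sb2S3(s) ⇌ 2 Sb^3+(aq) + 3 S^2-(aq)
Ksp = [Sb^3+]^2[S^2-]^3
Let s = molar solubility. Then [Sb^3+] = 2s and [S^2-] = 3s.
Substituting: Ksp = (2s)^2(3s)^3 = 108s^5
Solving, s = (1.24 × 10^-93/108)^(1/5) = 1.03 × 10^-19 M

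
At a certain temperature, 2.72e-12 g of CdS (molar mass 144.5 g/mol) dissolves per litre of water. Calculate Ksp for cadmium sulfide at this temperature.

Molar solubility s = (2.72 × 10^-12 g/L) / (144.5 g/mol) = 1.882 × 10^-14 M.
CdS(s) <=> Cd^2+ + S^2-
Let s = molar solubility. Then [Cd^2+] = s and [S^2-] = s.
Ksp = [Cd^2+][S^2-]
Ksp = s^2
With s = 1.882 × 10^-14: Ksp = 3.54 × 10^-28

Ksp = 3.54 × 10^-28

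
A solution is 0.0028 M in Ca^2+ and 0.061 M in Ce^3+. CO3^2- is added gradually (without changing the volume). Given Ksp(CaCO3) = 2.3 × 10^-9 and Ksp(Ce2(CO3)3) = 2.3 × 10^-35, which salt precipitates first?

Ce2(CO3)3

Each salt begins to precipitate when Q = Ksp, i.e. when [CO3^2-] reaches its threshold.
For CaCO3: 2.3 × 10^-9 = 0.0028 × [CO3^2-]  ⇒  [CO3^2-] = 8.2 × 10^-7 M.
For Ce2(CO3)3: 2.3 × 10^-35 = (0.061)^2 × [CO3^2-]^3  ⇒  [CO3^2-] = 1.8 × 10^-11 M.
The salt with the lower threshold [CO3^2-] precipitates first: Ce2(CO3)3.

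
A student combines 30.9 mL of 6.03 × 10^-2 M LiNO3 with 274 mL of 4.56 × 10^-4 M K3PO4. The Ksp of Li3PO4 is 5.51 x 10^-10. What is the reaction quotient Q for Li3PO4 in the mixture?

9.35 × 10^-11

Total volume = 30.9 + 274 = 304.9 mL.
[Li^+] = 6.03 x 10^-2 × (30.9/304.9) = 6.111 × 10^-3 M
[PO4^3-] = 4.56 × 10^-4 × (274/304.9) = 4.098 x 10^-4 M
Li3PO4(s) ⇌ 3 Li^+ + PO4^3-, so Q = [Li^+]^3[PO4^3-]
Q = (6.111 × 10^-3)^3(4.098 x 10^-4) = 9.35 × 10^-11
Q < Ksp, so no precipitate of Li3PO4 forms.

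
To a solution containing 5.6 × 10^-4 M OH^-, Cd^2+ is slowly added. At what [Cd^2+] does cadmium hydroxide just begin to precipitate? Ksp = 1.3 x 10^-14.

Cd(OH)2(s) ⇌ Cd^2+(aq) + 2 OH^-(aq)
Ksp = [Cd^2+][OH^-]^2
Precipitation begins when Q = Ksp. With [OH^-] = 5.6 × 10^-4 M:
1.3 x 10^-14 = (5.6 × 10^-4)^2 × [Cd^2+]
[Cd^2+] = (1.3 x 10^-14 / 3.14 × 10^-7) = 4.1 × 10^-8 M

[Cd^2+] = 4.1 × 10^-8 M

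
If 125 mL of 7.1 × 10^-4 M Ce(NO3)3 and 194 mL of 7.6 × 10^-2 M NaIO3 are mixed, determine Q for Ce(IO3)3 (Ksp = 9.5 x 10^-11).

Total volume = 125 + 194 = 319 mL.
[Ce^3+] = 7.1 x 10^-4 × (125/319) = 2.78 × 10^-4 M
[IO3^-] = 7.6 × 10^-2 × (194/319) = 4.62 × 10^-2 M
Ce(IO3)3(s) ⇌ Ce^3+(aq) + 3 IO3^-(aq), so Q = [Ce^3+][IO3^-]^3
Q = (2.78 × 10^-4)(4.62 x 10^-2)^3 = 2.7 × 10^-8
Q > Ksp, so Ce(IO3)3 will precipitate.

Q = 2.7 × 10^-8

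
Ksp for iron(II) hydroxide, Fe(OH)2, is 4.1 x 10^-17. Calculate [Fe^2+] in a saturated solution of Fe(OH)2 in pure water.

[Fe^2+] ≈ 2.2e-6 M

Fe(OH)2(s) ⇌ Fe^2+(aq) + 2 OH^-(aq)
Ksp = [Fe^2+][OH^-]^2
For each mole of Fe(OH)2 that dissolves: [Fe^2+] = s, [OH^-] = 2s.
Ksp = s(2s)^2 = 4s^3
s^3 = 4.1 x 10^-17 / 4, so s = 2.17 × 10^-6 M
[Fe^2+] = s = 2.2 × 10^-6 M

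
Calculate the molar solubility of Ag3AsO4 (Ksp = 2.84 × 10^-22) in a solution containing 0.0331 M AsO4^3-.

6.82e-8 M

Ag3AsO4(s) ⇌ 3 Ag^+ + AsO4^3-
Ksp = [Ag^+]^3[AsO4^3-]
If s mol/L dissolves here, [Ag^+] = 3s, [AsO4^3-] = 0.0331 + s ≈ 0.0331 (Ksp is small, so little additional dissolves).
Ksp ≈ (3s)^3 × 0.0331
s = 6.82 × 10^-8 M
Check: s = 6.8 × 10^-8 ≪ 0.0331, so the approximation is valid.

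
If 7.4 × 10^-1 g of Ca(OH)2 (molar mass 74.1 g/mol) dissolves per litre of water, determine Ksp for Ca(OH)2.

Molar solubility s = (7.4 × 10^-1 g/L) / (74.1 g/mol) = 9.99 × 10^-3 M.
Ca(OH)2(s) ⇌ Ca^2+(aq) + 2 OH^-(aq)
If s mol/L of Ca(OH)2 dissolves, [Ca^2+] = s and [OH^-] = 2s.
Ksp = [Ca^2+][OH^-]^2
Ksp = s(2s)^2 = 4s^3
With s = 9.99 × 10^-3: Ksp = 4.0 × 10^-6

Ksp = 4.0 × 10^-6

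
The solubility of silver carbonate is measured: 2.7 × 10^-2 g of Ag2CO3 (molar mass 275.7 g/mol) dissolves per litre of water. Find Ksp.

Ksp ≈ 3.8e-12

Molar solubility s = (2.7 × 10^-2 g/L) / (275.7 g/mol) = 9.79 × 10^-5 M.
Ag2CO3(s) <=> 2 Ag^+(aq) + CO3^2-(aq)
Let s = molar solubility. Then [Ag^+] = 2s and [CO3^2-] = s.
Ksp = [Ag^+]^2[CO3^2-]
Substituting: Ksp = (2s)^2s = 4s^3
Ksp = 4 × (9.79 x 10^-5)^3 = 3.8 × 10^-12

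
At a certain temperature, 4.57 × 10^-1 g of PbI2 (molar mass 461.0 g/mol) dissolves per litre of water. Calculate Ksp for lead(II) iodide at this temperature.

Molar solubility s = (4.57 x 10^-1 g/L) / (461.0 g/mol) = 9.913 × 10^-4 M.
PbI2(s) ⇌ Pb^2+(aq) + 2 I^-(aq)
Let s = molar solubility. Then [Pb^2+] = s and [I^-] = 2s.
Ksp = [Pb^2+][I^-]^2
Ksp = s(2s)^2 = 4s^3
With s = 9.913 x 10^-4: Ksp = 3.90 × 10^-9

3.90e-9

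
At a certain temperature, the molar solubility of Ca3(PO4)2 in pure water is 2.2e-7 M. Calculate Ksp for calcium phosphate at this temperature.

Ca3(PO4)2(s) ⇌ 3 Ca^2+ + 2 PO4^3-
If s mol/L of Ca3(PO4)2 dissolves, [Ca^2+] = 3s and [PO4^3-] = 2s.
Ksp = [Ca^2+]^3[PO4^3-]^2
So Ksp = (3s)^3 × (2s)^2 = 108s^5
With s = 2.2 × 10^-7: Ksp = 5.6 x 10^-32

Ksp = 5.6e-32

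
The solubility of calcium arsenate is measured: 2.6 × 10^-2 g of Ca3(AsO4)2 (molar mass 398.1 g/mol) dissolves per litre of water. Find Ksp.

Ksp = 1.3 × 10^-19

Molar solubility s = (2.6 x 10^-2 g/L) / (398.1 g/mol) = 6.53 × 10^-5 M.
Ca3(AsO4)2(s) ⇌ 3 Ca^2+ + 2 AsO4^3-
If s mol/L of Ca3(AsO4)2 dissolves, [Ca^2+] = 3s and [AsO4^3-] = 2s.
Ksp = [Ca^2+]^3[AsO4^3-]^2
Ksp = (3s)^3(2s)^2 = 108s^5
With s = 6.53 x 10^-5: Ksp = 1.3 x 10^-19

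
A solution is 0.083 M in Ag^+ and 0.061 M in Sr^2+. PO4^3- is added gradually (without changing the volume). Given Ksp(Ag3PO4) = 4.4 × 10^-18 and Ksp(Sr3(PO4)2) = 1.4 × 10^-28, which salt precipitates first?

Ag3PO4

Precipitation of each salt starts when its ion product equals its Ksp.
For Ag3PO4: 4.4 × 10^-18 = (0.083)^3 × [PO4^3-]  ⇒  [PO4^3-] = 7.7 × 10^-15 M.
For Sr3(PO4)2: 1.4 × 10^-28 = (0.061)^3 × [PO4^3-]^2  ⇒  [PO4^3-] = 7.9 × 10^-13 M.
The salt with the lower threshold [PO4^3-] precipitates first: Ag3PO4.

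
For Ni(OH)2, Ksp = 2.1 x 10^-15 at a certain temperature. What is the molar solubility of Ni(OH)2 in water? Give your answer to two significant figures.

s ≈ 8.1 × 10^-6 M

Ni(OH)2(s) ⇌ Ni^2+(aq) + 2 OH^-(aq)
Ksp = [Ni^2+][OH^-]^2
Let s = molar solubility. Then [Ni^2+] = s and [OH^-] = 2s.
Ksp = s(2s)^2 = 4s^3
s = (2.1 x 10^-15 / 4)^(1/3) = 8.1 × 10^-6 M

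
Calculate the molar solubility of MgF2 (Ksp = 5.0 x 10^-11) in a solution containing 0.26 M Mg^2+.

6.9e-6 M

MgF2(s) ⇌ Mg^2+ + 2 F^-
Ksp = [Mg^2+][F^-]^2
Let s = moles of MgF2 that dissolve per litre. [Mg^2+] = 0.26 + s ≈ 0.26, [F^-] = 2s (since the Mg^2+ already present dominates).
Ksp ≈ 0.26 × (2s)^2
s = 6.9 × 10^-6 M
Check: s = 6.9 × 10^-6 ≪ 0.26, so the approximation is valid.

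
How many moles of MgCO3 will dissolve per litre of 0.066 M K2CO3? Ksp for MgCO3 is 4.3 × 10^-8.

MgCO3(s) <=> Mg^2+(aq) + CO3^2-(aq)
Ksp = [Mg^2+][CO3^2-]
If s mol/L dissolves here, [Mg^2+] = s, [CO3^2-] = 0.066 + s ≈ 0.066 (common-ion effect: CO3^2- is already 0.066 M).
Ksp ≈ s × 0.066
s = 6.5 × 10^-7 M
Check: s = 6.5 × 10^-7 ≪ 0.066, so the approximation is valid.

s ≈ 6.5 × 10^-7 M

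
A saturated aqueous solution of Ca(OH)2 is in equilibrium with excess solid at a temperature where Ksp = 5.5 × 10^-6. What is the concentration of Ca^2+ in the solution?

Ca(OH)2(s) <=> Ca^2+ + 2 OH^-
Ksp = [Ca^2+][OH^-]^2
For each mole of Ca(OH)2 that dissolves: [Ca^2+] = s, [OH^-] = 2s.
Substituting: Ksp = s(2s)^2 = 4s^3
Solving, s = (5.5 × 10^-6/4)^(1/3) = 1.11 × 10^-2 M
[Ca^2+] = s = 1.1 × 10^-2 M

0.011 M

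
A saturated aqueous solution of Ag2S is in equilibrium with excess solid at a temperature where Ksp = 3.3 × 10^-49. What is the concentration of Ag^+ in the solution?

Ag2S(s) ⇌ 2 Ag^+ + S^2-
Ksp = [Ag^+]^2[S^2-]
Let s = molar solubility. Then [Ag^+] = 2s and [S^2-] = s.
So Ksp = (2s)^2 × s = 4s^3
s^3 = 3.3 × 10^-49 / 4, so s = 4.35 × 10^-17 M
[Ag^+] = 2s = 8.7 × 10^-17 M

[Ag^+] ≈ 8.7 × 10^-17 M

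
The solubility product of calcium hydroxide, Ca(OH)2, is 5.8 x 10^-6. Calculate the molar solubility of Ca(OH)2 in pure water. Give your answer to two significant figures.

s = 1.1e-2 M

Ca(OH)2(s) ⇌ Ca^2+ + 2 OH^-
Ksp = [Ca^2+][OH^-]^2
For each mole of Ca(OH)2 that dissolves: [Ca^2+] = s, [OH^-] = 2s.
Ksp = s(2s)^2 = 4s^3
s = (5.8 x 10^-6 / 4)^(1/3) = 1.1 x 10^-2 M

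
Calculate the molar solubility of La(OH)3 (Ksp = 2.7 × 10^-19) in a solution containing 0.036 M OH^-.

s = 5.8 × 10^-15 M

La(OH)3(s) ⇌ La^3+(aq) + 3 OH^-(aq)
Ksp = [La^3+][OH^-]^3
Let s = moles of La(OH)3 that dissolve per litre. [La^3+] = s, [OH^-] = 0.036 + 3s ≈ 0.036 (since the OH^- already present dominates).
Ksp ≈ s × (0.036)^3
s = 5.8 × 10^-15 M
Check: 3s = 1.7 × 10^-14 ≪ 0.036, so the approximation is valid.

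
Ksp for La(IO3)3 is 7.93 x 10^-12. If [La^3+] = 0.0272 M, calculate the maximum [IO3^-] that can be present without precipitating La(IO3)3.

La(IO3)3(s) ⇌ La^3+ + 3 IO3^-
Ksp = [La^3+][IO3^-]^3
Precipitation begins when Q = Ksp. With [La^3+] = 0.0272 M:
7.93 x 10^-12 = (0.0272) × [IO3^-]^3
[IO3^-] = (7.93 x 10^-12 / 2.72 × 10^-2)^(1/3) = 6.63 x 10^-4 M

[IO3^-] ≈ 6.63e-4 M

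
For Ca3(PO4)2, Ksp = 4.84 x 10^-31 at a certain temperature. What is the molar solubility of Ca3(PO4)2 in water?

s ≈ 3.39 x 10^-7 M

Ca3(PO4)2(s) ⇌ 3 Ca^2+(aq) + 2 PO4^3-(aq)
Ksp = [Ca^2+]^3[PO4^3-]^2
With molar solubility s: [Ca^2+] = 3s, [PO4^3-] = 2s.
Ksp = (3s)^3(2s)^2 = 108s^5
Solving, s = (4.84 x 10^-31/108)^(1/5) = 3.39 × 10^-7 M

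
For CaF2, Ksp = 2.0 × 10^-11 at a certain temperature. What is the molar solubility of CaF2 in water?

s = 1.7e-4 M

CaF2(s) ⇌ Ca^2+(aq) + 2 F^-(aq)
Ksp = [Ca^2+][F^-]^2
Let s = molar solubility. Then [Ca^2+] = s and [F^-] = 2s.
So Ksp = s × (2s)^2 = 4s^3
s^3 = 2.0 × 10^-11 / 4, so s = 1.7 x 10^-4 M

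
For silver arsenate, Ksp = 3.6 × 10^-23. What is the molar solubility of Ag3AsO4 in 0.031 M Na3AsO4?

3.5 × 10^-8 M

Ag3AsO4(s) ⇌ 3 Ag^+(aq) + AsO4^3-(aq)
Ksp = [Ag^+]^3[AsO4^3-]
If s mol/L dissolves here, [Ag^+] = 3s, [AsO4^3-] = 0.031 + s ≈ 0.031 (since AsO4^3- from Na3AsO4 dominates).
Ksp ≈ (3s)^3 × 0.031
s = 3.5 x 10^-8 M
Check: s = 3.5 × 10^-8 ≪ 0.031, so the approximation is valid.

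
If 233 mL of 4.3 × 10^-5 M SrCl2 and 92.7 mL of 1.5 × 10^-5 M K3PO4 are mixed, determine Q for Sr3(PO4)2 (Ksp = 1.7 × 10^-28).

Q = 5.3 x 10^-25

Total volume = 233 + 92.7 = 325.7 mL.
[Sr^2+] = 4.3 × 10^-5 × (233/325.7) = 3.08 × 10^-5 M
[PO4^3-] = 1.5 x 10^-5 × (92.7/325.7) = 4.27 × 10^-6 M
Sr3(PO4)2(s) ⇌ 3 Sr^2+ + 2 PO4^3-, so Q = [Sr^2+]^3[PO4^3-]^2
Q = (3.08 × 10^-5)^3(4.27 × 10^-6)^2 = 5.3 × 10^-25
Q > Ksp, so Sr3(PO4)2 will precipitate.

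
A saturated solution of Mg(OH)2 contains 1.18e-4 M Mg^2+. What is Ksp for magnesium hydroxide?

Mg(OH)2(s) ⇌ Mg^2+(aq) + 2 OH^-(aq)
Stoichiometry gives [OH^-] = (2/1)[Mg^2+] = 2.360 x 10^-4 M.
Ksp = [Mg^2+][OH^-]^2
Ksp = 1.18 x 10^-4 × (2.360 x 10^-4)^2 = 6.57 × 10^-12

Ksp = 6.57e-12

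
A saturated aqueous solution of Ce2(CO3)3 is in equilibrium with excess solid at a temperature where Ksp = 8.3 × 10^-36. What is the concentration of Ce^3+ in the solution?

Ce2(CO3)3(s) ⇌ 2 Ce^3+(aq) + 3 CO3^2-(aq)
Ksp = [Ce^3+]^2[CO3^2-]^3
Let s = molar solubility. Then [Ce^3+] = 2s and [CO3^2-] = 3s.
Substituting: Ksp = (2s)^2(3s)^3 = 108s^5
s = (8.3 × 10^-36 / 108)^(1/5) = 3.78 x 10^-8 M
[Ce^3+] = 2s = 7.6 x 10^-8 M

[Ce^3+] ≈ 7.6 x 10^-8 M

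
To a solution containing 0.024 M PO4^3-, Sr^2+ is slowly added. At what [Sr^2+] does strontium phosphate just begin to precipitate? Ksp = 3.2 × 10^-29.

Sr3(PO4)2(s) <=> 3 Sr^2+(aq) + 2 PO4^3-(aq)
Ksp = [Sr^2+]^3[PO4^3-]^2
Precipitation begins when Q = Ksp. With [PO4^3-] = 0.024 M:
3.2 × 10^-29 = (0.024)^2 × [Sr^2+]^3
[Sr^2+] = (3.2 × 10^-29 / 5.76 × 10^-4)^(1/3) = 3.8 × 10^-9 M

3.8 x 10^-9 M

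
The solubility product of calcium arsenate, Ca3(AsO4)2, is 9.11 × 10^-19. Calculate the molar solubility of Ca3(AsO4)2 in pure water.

s = 9.67 × 10^-5 M

Ca3(AsO4)2(s) ⇌ 3 Ca^2+(aq) + 2 AsO4^3-(aq)
Ksp = [Ca^2+]^3[AsO4^3-]^2
Let s = molar solubility. Then [Ca^2+] = 3s and [AsO4^3-] = 2s.
Substituting: Ksp = (3s)^3(2s)^2 = 108s^5
Solving, s = (9.11 × 10^-19/108)^(1/5) = 9.67 × 10^-5 M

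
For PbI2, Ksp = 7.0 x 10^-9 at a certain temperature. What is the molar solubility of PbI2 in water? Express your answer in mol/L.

PbI2(s) ⇌ Pb^2+(aq) + 2 I^-(aq)
Ksp = [Pb^2+][I^-]^2
With molar solubility s: [Pb^2+] = s, [I^-] = 2s.
So Ksp = s × (2s)^2 = 4s^3
Solving, s = (7.0 x 10^-9/4)^(1/3) = 1.2 × 10^-3 M

1.2e-3 M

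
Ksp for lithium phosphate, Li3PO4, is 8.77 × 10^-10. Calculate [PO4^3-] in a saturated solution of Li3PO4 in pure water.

2.39 × 10^-3 M

Li3PO4(s) ⇌ 3 Li^+ + PO4^3-
Ksp = [Li^+]^3[PO4^3-]
With molar solubility s: [Li^+] = 3s, [PO4^3-] = s.
Substituting: Ksp = (3s)^3s = 27s^4
Solving, s = (8.77 × 10^-10/27)^(1/4) = 2.387 × 10^-3 M
[PO4^3-] = s = 2.39 × 10^-3 M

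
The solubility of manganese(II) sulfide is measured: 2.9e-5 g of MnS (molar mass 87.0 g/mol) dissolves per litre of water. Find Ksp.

Ksp = 1.1e-13

Molar solubility s = (2.9 x 10^-5 g/L) / (87.0 g/mol) = 3.33 × 10^-7 M.
MnS(s) ⇌ Mn^2+(aq) + S^2-(aq)
If s mol/L of MnS dissolves, [Mn^2+] = s and [S^2-] = s.
Ksp = [Mn^2+][S^2-]
Ksp = s × s = s^2
With s = 3.33 × 10^-7: Ksp = 1.1 x 10^-13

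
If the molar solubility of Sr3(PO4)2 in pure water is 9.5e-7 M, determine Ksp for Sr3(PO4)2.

Ksp ≈ 8.4 x 10^-29

Sr3(PO4)2(s) <=> 3 Sr^2+ + 2 PO4^3-
If s mol/L of Sr3(PO4)2 dissolves, [Sr^2+] = 3s and [PO4^3-] = 2s.
Ksp = [Sr^2+]^3[PO4^3-]^2
Substituting: Ksp = (3s)^3(2s)^2 = 108s^5
Ksp = 108 × (9.5 × 10^-7)^5 = 8.4 x 10^-29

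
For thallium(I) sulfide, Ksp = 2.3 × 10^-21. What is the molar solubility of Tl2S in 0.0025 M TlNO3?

Tl2S(s) <=> 2 Tl^+(aq) + S^2-(aq)
Ksp = [Tl^+]^2[S^2-]
Let s = moles of Tl2S that dissolve per litre. [Tl^+] = 0.0025 + 2s ≈ 0.0025, [S^2-] = s (common-ion effect: Tl^+ is already 0.0025 M).
Ksp ≈ (0.0025)^2 × s
s = 3.7 × 10^-16 M
Check: 2s = 7.4 × 10^-16 ≪ 0.0025, so the approximation is valid.

3.7e-16 M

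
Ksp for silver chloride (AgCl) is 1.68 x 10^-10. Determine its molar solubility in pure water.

s ≈ 1.30e-5 M

AgCl(s) ⇌ Ag^+ + Cl^-
Ksp = [Ag^+][Cl^-]
Let s = molar solubility. Then [Ag^+] = s and [Cl^-] = s.
Ksp = s × s = s^2
s = (1.68 x 10^-10)^(1/2) = 1.30 × 10^-5 M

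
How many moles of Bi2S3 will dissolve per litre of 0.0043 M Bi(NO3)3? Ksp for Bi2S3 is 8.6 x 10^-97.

Bi2S3(s) ⇌ 2 Bi^3+(aq) + 3 S^2-(aq)
Ksp = [Bi^3+]^2[S^2-]^3
Let s = moles of Bi2S3 that dissolve per litre. [Bi^3+] = 0.0043 + 2s ≈ 0.0043, [S^2-] = 3s (since Bi^3+ from Bi(NO3)3 dominates).
Ksp ≈ (0.0043)^2 × (3s)^3
s = 1.2 × 10^-31 M
Check: 2s = 2.4 × 10^-31 ≪ 0.0043, so the approximation is valid.

1.2 × 10^-31 M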